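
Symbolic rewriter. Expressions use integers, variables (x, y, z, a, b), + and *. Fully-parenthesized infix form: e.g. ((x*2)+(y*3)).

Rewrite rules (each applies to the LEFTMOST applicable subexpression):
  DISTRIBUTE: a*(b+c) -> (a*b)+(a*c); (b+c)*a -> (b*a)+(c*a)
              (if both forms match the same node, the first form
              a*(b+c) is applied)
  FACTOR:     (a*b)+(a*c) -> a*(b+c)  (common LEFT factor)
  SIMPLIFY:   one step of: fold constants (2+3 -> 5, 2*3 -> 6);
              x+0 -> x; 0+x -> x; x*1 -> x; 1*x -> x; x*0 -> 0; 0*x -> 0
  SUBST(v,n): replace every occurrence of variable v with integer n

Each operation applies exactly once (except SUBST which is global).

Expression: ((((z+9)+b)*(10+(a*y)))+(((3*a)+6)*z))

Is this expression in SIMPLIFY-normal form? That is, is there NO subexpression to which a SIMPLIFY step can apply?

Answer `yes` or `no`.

Answer: yes

Derivation:
Expression: ((((z+9)+b)*(10+(a*y)))+(((3*a)+6)*z))
Scanning for simplifiable subexpressions (pre-order)...
  at root: ((((z+9)+b)*(10+(a*y)))+(((3*a)+6)*z)) (not simplifiable)
  at L: (((z+9)+b)*(10+(a*y))) (not simplifiable)
  at LL: ((z+9)+b) (not simplifiable)
  at LLL: (z+9) (not simplifiable)
  at LR: (10+(a*y)) (not simplifiable)
  at LRR: (a*y) (not simplifiable)
  at R: (((3*a)+6)*z) (not simplifiable)
  at RL: ((3*a)+6) (not simplifiable)
  at RLL: (3*a) (not simplifiable)
Result: no simplifiable subexpression found -> normal form.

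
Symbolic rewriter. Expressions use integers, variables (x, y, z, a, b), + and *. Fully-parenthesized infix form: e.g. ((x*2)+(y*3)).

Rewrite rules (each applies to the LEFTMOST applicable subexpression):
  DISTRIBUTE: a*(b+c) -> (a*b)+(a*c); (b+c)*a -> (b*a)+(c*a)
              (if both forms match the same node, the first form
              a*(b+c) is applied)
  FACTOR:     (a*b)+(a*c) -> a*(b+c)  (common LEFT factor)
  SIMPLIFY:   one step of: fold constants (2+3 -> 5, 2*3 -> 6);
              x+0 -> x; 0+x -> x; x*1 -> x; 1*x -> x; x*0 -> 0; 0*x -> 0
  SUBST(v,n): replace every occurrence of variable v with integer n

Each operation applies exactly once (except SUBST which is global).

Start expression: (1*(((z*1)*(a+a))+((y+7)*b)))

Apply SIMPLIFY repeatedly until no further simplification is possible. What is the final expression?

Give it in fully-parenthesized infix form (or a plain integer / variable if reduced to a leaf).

Answer: ((z*(a+a))+((y+7)*b))

Derivation:
Start: (1*(((z*1)*(a+a))+((y+7)*b)))
Step 1: at root: (1*(((z*1)*(a+a))+((y+7)*b))) -> (((z*1)*(a+a))+((y+7)*b)); overall: (1*(((z*1)*(a+a))+((y+7)*b))) -> (((z*1)*(a+a))+((y+7)*b))
Step 2: at LL: (z*1) -> z; overall: (((z*1)*(a+a))+((y+7)*b)) -> ((z*(a+a))+((y+7)*b))
Fixed point: ((z*(a+a))+((y+7)*b))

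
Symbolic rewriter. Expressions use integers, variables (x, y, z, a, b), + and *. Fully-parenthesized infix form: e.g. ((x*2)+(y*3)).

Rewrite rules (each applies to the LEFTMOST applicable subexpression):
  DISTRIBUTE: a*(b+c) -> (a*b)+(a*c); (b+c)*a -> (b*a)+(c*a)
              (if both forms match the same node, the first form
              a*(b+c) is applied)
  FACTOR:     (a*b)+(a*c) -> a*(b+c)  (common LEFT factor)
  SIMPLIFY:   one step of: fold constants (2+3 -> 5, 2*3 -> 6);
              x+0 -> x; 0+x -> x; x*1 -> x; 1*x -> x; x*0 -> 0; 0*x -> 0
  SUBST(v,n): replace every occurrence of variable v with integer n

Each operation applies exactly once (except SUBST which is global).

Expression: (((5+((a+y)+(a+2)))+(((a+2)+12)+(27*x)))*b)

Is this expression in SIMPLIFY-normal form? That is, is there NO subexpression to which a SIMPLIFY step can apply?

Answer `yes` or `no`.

Expression: (((5+((a+y)+(a+2)))+(((a+2)+12)+(27*x)))*b)
Scanning for simplifiable subexpressions (pre-order)...
  at root: (((5+((a+y)+(a+2)))+(((a+2)+12)+(27*x)))*b) (not simplifiable)
  at L: ((5+((a+y)+(a+2)))+(((a+2)+12)+(27*x))) (not simplifiable)
  at LL: (5+((a+y)+(a+2))) (not simplifiable)
  at LLR: ((a+y)+(a+2)) (not simplifiable)
  at LLRL: (a+y) (not simplifiable)
  at LLRR: (a+2) (not simplifiable)
  at LR: (((a+2)+12)+(27*x)) (not simplifiable)
  at LRL: ((a+2)+12) (not simplifiable)
  at LRLL: (a+2) (not simplifiable)
  at LRR: (27*x) (not simplifiable)
Result: no simplifiable subexpression found -> normal form.

Answer: yes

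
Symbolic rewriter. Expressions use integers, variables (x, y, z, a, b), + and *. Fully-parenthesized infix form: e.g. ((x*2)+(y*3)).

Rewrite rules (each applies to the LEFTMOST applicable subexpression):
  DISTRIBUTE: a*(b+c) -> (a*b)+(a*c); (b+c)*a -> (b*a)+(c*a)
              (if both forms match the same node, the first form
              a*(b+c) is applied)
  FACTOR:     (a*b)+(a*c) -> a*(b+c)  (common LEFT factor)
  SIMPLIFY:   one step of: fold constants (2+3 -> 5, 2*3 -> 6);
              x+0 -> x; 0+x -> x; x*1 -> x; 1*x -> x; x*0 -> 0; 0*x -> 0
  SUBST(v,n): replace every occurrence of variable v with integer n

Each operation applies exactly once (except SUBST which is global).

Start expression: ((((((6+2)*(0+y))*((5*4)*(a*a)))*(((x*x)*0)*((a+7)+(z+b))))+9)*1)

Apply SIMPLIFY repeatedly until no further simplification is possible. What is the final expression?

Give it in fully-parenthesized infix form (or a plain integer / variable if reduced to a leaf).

Start: ((((((6+2)*(0+y))*((5*4)*(a*a)))*(((x*x)*0)*((a+7)+(z+b))))+9)*1)
Step 1: at root: ((((((6+2)*(0+y))*((5*4)*(a*a)))*(((x*x)*0)*((a+7)+(z+b))))+9)*1) -> (((((6+2)*(0+y))*((5*4)*(a*a)))*(((x*x)*0)*((a+7)+(z+b))))+9); overall: ((((((6+2)*(0+y))*((5*4)*(a*a)))*(((x*x)*0)*((a+7)+(z+b))))+9)*1) -> (((((6+2)*(0+y))*((5*4)*(a*a)))*(((x*x)*0)*((a+7)+(z+b))))+9)
Step 2: at LLLL: (6+2) -> 8; overall: (((((6+2)*(0+y))*((5*4)*(a*a)))*(((x*x)*0)*((a+7)+(z+b))))+9) -> ((((8*(0+y))*((5*4)*(a*a)))*(((x*x)*0)*((a+7)+(z+b))))+9)
Step 3: at LLLR: (0+y) -> y; overall: ((((8*(0+y))*((5*4)*(a*a)))*(((x*x)*0)*((a+7)+(z+b))))+9) -> ((((8*y)*((5*4)*(a*a)))*(((x*x)*0)*((a+7)+(z+b))))+9)
Step 4: at LLRL: (5*4) -> 20; overall: ((((8*y)*((5*4)*(a*a)))*(((x*x)*0)*((a+7)+(z+b))))+9) -> ((((8*y)*(20*(a*a)))*(((x*x)*0)*((a+7)+(z+b))))+9)
Step 5: at LRL: ((x*x)*0) -> 0; overall: ((((8*y)*(20*(a*a)))*(((x*x)*0)*((a+7)+(z+b))))+9) -> ((((8*y)*(20*(a*a)))*(0*((a+7)+(z+b))))+9)
Step 6: at LR: (0*((a+7)+(z+b))) -> 0; overall: ((((8*y)*(20*(a*a)))*(0*((a+7)+(z+b))))+9) -> ((((8*y)*(20*(a*a)))*0)+9)
Step 7: at L: (((8*y)*(20*(a*a)))*0) -> 0; overall: ((((8*y)*(20*(a*a)))*0)+9) -> (0+9)
Step 8: at root: (0+9) -> 9; overall: (0+9) -> 9
Fixed point: 9

Answer: 9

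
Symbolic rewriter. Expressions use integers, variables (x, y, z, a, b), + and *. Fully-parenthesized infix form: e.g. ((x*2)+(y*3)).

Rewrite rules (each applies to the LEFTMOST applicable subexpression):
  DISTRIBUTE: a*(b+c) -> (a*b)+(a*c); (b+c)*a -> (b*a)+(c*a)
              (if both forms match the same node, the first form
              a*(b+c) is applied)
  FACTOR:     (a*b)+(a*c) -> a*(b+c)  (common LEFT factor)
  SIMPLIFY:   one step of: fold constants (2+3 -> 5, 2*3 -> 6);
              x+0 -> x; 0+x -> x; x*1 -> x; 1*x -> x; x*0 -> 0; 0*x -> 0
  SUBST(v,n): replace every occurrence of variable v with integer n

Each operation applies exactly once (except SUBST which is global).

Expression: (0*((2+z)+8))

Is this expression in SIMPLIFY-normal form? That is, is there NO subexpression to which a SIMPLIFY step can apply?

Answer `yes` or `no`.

Answer: no

Derivation:
Expression: (0*((2+z)+8))
Scanning for simplifiable subexpressions (pre-order)...
  at root: (0*((2+z)+8)) (SIMPLIFIABLE)
  at R: ((2+z)+8) (not simplifiable)
  at RL: (2+z) (not simplifiable)
Found simplifiable subexpr at path root: (0*((2+z)+8))
One SIMPLIFY step would give: 0
-> NOT in normal form.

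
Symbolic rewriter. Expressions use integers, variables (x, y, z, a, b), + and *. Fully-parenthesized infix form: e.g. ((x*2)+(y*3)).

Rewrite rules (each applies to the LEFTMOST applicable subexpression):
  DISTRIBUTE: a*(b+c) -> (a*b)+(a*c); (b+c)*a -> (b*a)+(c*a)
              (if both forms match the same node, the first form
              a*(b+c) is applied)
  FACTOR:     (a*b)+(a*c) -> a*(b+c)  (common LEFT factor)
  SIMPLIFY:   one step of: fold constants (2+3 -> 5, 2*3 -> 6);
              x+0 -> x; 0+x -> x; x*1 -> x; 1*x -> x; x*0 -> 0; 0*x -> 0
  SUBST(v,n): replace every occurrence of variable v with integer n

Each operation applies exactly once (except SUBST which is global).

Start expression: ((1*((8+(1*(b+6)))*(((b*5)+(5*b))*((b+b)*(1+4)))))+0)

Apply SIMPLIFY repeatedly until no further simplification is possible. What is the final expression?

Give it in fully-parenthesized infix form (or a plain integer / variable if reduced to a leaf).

Start: ((1*((8+(1*(b+6)))*(((b*5)+(5*b))*((b+b)*(1+4)))))+0)
Step 1: at root: ((1*((8+(1*(b+6)))*(((b*5)+(5*b))*((b+b)*(1+4)))))+0) -> (1*((8+(1*(b+6)))*(((b*5)+(5*b))*((b+b)*(1+4))))); overall: ((1*((8+(1*(b+6)))*(((b*5)+(5*b))*((b+b)*(1+4)))))+0) -> (1*((8+(1*(b+6)))*(((b*5)+(5*b))*((b+b)*(1+4)))))
Step 2: at root: (1*((8+(1*(b+6)))*(((b*5)+(5*b))*((b+b)*(1+4))))) -> ((8+(1*(b+6)))*(((b*5)+(5*b))*((b+b)*(1+4)))); overall: (1*((8+(1*(b+6)))*(((b*5)+(5*b))*((b+b)*(1+4))))) -> ((8+(1*(b+6)))*(((b*5)+(5*b))*((b+b)*(1+4))))
Step 3: at LR: (1*(b+6)) -> (b+6); overall: ((8+(1*(b+6)))*(((b*5)+(5*b))*((b+b)*(1+4)))) -> ((8+(b+6))*(((b*5)+(5*b))*((b+b)*(1+4))))
Step 4: at RRR: (1+4) -> 5; overall: ((8+(b+6))*(((b*5)+(5*b))*((b+b)*(1+4)))) -> ((8+(b+6))*(((b*5)+(5*b))*((b+b)*5)))
Fixed point: ((8+(b+6))*(((b*5)+(5*b))*((b+b)*5)))

Answer: ((8+(b+6))*(((b*5)+(5*b))*((b+b)*5)))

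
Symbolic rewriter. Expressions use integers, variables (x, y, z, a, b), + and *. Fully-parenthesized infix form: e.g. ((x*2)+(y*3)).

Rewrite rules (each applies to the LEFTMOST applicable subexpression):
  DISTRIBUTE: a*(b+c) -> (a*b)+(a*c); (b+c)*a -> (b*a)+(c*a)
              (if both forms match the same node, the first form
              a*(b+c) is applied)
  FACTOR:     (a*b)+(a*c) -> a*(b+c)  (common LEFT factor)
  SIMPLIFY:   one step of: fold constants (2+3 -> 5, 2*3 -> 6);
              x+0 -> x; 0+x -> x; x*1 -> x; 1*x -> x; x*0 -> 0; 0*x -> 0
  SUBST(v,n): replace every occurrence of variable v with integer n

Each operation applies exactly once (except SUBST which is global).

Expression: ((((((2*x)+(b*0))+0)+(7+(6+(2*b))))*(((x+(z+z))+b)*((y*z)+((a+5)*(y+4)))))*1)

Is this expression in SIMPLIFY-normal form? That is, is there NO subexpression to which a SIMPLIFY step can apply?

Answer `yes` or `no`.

Answer: no

Derivation:
Expression: ((((((2*x)+(b*0))+0)+(7+(6+(2*b))))*(((x+(z+z))+b)*((y*z)+((a+5)*(y+4)))))*1)
Scanning for simplifiable subexpressions (pre-order)...
  at root: ((((((2*x)+(b*0))+0)+(7+(6+(2*b))))*(((x+(z+z))+b)*((y*z)+((a+5)*(y+4)))))*1) (SIMPLIFIABLE)
  at L: (((((2*x)+(b*0))+0)+(7+(6+(2*b))))*(((x+(z+z))+b)*((y*z)+((a+5)*(y+4))))) (not simplifiable)
  at LL: ((((2*x)+(b*0))+0)+(7+(6+(2*b)))) (not simplifiable)
  at LLL: (((2*x)+(b*0))+0) (SIMPLIFIABLE)
  at LLLL: ((2*x)+(b*0)) (not simplifiable)
  at LLLLL: (2*x) (not simplifiable)
  at LLLLR: (b*0) (SIMPLIFIABLE)
  at LLR: (7+(6+(2*b))) (not simplifiable)
  at LLRR: (6+(2*b)) (not simplifiable)
  at LLRRR: (2*b) (not simplifiable)
  at LR: (((x+(z+z))+b)*((y*z)+((a+5)*(y+4)))) (not simplifiable)
  at LRL: ((x+(z+z))+b) (not simplifiable)
  at LRLL: (x+(z+z)) (not simplifiable)
  at LRLLR: (z+z) (not simplifiable)
  at LRR: ((y*z)+((a+5)*(y+4))) (not simplifiable)
  at LRRL: (y*z) (not simplifiable)
  at LRRR: ((a+5)*(y+4)) (not simplifiable)
  at LRRRL: (a+5) (not simplifiable)
  at LRRRR: (y+4) (not simplifiable)
Found simplifiable subexpr at path root: ((((((2*x)+(b*0))+0)+(7+(6+(2*b))))*(((x+(z+z))+b)*((y*z)+((a+5)*(y+4)))))*1)
One SIMPLIFY step would give: (((((2*x)+(b*0))+0)+(7+(6+(2*b))))*(((x+(z+z))+b)*((y*z)+((a+5)*(y+4)))))
-> NOT in normal form.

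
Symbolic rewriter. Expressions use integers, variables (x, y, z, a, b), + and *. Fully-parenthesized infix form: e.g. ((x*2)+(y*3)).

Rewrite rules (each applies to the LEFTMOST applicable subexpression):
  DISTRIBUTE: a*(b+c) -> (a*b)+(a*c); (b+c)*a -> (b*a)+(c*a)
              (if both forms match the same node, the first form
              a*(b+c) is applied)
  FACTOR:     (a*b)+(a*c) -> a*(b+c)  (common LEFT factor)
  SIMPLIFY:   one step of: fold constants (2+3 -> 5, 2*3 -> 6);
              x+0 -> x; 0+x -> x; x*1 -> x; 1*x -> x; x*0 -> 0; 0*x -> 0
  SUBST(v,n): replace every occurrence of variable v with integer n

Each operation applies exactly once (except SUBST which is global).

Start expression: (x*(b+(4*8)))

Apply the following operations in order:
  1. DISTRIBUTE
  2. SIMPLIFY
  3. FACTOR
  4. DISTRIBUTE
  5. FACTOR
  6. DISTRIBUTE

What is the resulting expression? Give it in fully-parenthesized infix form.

Start: (x*(b+(4*8)))
Apply DISTRIBUTE at root (target: (x*(b+(4*8)))): (x*(b+(4*8))) -> ((x*b)+(x*(4*8)))
Apply SIMPLIFY at RR (target: (4*8)): ((x*b)+(x*(4*8))) -> ((x*b)+(x*32))
Apply FACTOR at root (target: ((x*b)+(x*32))): ((x*b)+(x*32)) -> (x*(b+32))
Apply DISTRIBUTE at root (target: (x*(b+32))): (x*(b+32)) -> ((x*b)+(x*32))
Apply FACTOR at root (target: ((x*b)+(x*32))): ((x*b)+(x*32)) -> (x*(b+32))
Apply DISTRIBUTE at root (target: (x*(b+32))): (x*(b+32)) -> ((x*b)+(x*32))

Answer: ((x*b)+(x*32))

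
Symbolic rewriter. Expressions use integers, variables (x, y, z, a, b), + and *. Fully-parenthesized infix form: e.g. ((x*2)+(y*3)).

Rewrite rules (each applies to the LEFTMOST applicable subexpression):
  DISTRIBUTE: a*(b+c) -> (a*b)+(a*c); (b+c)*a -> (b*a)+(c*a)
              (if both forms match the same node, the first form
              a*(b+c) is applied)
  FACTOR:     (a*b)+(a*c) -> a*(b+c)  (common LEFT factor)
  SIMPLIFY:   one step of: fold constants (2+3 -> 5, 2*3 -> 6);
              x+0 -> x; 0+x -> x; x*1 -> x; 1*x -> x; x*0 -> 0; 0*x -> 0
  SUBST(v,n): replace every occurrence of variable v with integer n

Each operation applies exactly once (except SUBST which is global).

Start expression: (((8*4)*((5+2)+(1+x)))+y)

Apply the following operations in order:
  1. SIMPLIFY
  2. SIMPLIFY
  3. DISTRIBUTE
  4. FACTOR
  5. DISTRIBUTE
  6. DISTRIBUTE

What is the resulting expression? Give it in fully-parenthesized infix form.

Start: (((8*4)*((5+2)+(1+x)))+y)
Apply SIMPLIFY at LL (target: (8*4)): (((8*4)*((5+2)+(1+x)))+y) -> ((32*((5+2)+(1+x)))+y)
Apply SIMPLIFY at LRL (target: (5+2)): ((32*((5+2)+(1+x)))+y) -> ((32*(7+(1+x)))+y)
Apply DISTRIBUTE at L (target: (32*(7+(1+x)))): ((32*(7+(1+x)))+y) -> (((32*7)+(32*(1+x)))+y)
Apply FACTOR at L (target: ((32*7)+(32*(1+x)))): (((32*7)+(32*(1+x)))+y) -> ((32*(7+(1+x)))+y)
Apply DISTRIBUTE at L (target: (32*(7+(1+x)))): ((32*(7+(1+x)))+y) -> (((32*7)+(32*(1+x)))+y)
Apply DISTRIBUTE at LR (target: (32*(1+x))): (((32*7)+(32*(1+x)))+y) -> (((32*7)+((32*1)+(32*x)))+y)

Answer: (((32*7)+((32*1)+(32*x)))+y)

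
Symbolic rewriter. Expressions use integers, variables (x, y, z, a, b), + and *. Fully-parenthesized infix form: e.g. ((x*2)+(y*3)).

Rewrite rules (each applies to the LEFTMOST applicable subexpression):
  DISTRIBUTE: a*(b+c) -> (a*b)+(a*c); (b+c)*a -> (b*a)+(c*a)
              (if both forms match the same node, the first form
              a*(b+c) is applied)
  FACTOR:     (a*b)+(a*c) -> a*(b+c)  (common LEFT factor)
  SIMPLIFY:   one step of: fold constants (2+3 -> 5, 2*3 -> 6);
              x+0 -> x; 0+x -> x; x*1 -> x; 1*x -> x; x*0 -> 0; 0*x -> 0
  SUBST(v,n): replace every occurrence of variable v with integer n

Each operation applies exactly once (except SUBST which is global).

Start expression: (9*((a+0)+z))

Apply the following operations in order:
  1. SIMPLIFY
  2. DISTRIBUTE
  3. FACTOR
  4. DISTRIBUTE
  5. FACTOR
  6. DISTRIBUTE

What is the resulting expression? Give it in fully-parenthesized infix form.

Answer: ((9*a)+(9*z))

Derivation:
Start: (9*((a+0)+z))
Apply SIMPLIFY at RL (target: (a+0)): (9*((a+0)+z)) -> (9*(a+z))
Apply DISTRIBUTE at root (target: (9*(a+z))): (9*(a+z)) -> ((9*a)+(9*z))
Apply FACTOR at root (target: ((9*a)+(9*z))): ((9*a)+(9*z)) -> (9*(a+z))
Apply DISTRIBUTE at root (target: (9*(a+z))): (9*(a+z)) -> ((9*a)+(9*z))
Apply FACTOR at root (target: ((9*a)+(9*z))): ((9*a)+(9*z)) -> (9*(a+z))
Apply DISTRIBUTE at root (target: (9*(a+z))): (9*(a+z)) -> ((9*a)+(9*z))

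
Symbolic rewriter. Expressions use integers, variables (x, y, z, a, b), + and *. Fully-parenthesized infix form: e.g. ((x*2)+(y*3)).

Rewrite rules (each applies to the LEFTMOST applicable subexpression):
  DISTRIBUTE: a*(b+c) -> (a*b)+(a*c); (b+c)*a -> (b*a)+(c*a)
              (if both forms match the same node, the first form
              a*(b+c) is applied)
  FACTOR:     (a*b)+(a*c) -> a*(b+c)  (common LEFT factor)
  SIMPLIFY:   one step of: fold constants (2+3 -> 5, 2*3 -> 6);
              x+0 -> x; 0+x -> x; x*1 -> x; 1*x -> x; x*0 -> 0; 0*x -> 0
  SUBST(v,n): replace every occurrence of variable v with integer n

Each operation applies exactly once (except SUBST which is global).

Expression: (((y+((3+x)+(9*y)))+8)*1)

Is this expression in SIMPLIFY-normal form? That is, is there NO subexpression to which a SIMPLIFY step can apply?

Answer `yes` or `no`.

Answer: no

Derivation:
Expression: (((y+((3+x)+(9*y)))+8)*1)
Scanning for simplifiable subexpressions (pre-order)...
  at root: (((y+((3+x)+(9*y)))+8)*1) (SIMPLIFIABLE)
  at L: ((y+((3+x)+(9*y)))+8) (not simplifiable)
  at LL: (y+((3+x)+(9*y))) (not simplifiable)
  at LLR: ((3+x)+(9*y)) (not simplifiable)
  at LLRL: (3+x) (not simplifiable)
  at LLRR: (9*y) (not simplifiable)
Found simplifiable subexpr at path root: (((y+((3+x)+(9*y)))+8)*1)
One SIMPLIFY step would give: ((y+((3+x)+(9*y)))+8)
-> NOT in normal form.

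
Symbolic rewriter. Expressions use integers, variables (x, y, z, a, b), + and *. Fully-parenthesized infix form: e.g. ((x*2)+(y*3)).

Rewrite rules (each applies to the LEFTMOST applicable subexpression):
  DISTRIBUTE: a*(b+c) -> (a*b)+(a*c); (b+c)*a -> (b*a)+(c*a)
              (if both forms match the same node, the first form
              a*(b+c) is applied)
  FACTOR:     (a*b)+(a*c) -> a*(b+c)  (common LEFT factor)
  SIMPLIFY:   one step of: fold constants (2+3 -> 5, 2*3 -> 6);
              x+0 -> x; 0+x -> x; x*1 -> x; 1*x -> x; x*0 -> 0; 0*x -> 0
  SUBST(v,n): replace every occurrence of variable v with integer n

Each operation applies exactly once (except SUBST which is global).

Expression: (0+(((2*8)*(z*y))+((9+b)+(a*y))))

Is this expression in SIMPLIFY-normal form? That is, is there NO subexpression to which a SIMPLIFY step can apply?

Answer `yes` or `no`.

Answer: no

Derivation:
Expression: (0+(((2*8)*(z*y))+((9+b)+(a*y))))
Scanning for simplifiable subexpressions (pre-order)...
  at root: (0+(((2*8)*(z*y))+((9+b)+(a*y)))) (SIMPLIFIABLE)
  at R: (((2*8)*(z*y))+((9+b)+(a*y))) (not simplifiable)
  at RL: ((2*8)*(z*y)) (not simplifiable)
  at RLL: (2*8) (SIMPLIFIABLE)
  at RLR: (z*y) (not simplifiable)
  at RR: ((9+b)+(a*y)) (not simplifiable)
  at RRL: (9+b) (not simplifiable)
  at RRR: (a*y) (not simplifiable)
Found simplifiable subexpr at path root: (0+(((2*8)*(z*y))+((9+b)+(a*y))))
One SIMPLIFY step would give: (((2*8)*(z*y))+((9+b)+(a*y)))
-> NOT in normal form.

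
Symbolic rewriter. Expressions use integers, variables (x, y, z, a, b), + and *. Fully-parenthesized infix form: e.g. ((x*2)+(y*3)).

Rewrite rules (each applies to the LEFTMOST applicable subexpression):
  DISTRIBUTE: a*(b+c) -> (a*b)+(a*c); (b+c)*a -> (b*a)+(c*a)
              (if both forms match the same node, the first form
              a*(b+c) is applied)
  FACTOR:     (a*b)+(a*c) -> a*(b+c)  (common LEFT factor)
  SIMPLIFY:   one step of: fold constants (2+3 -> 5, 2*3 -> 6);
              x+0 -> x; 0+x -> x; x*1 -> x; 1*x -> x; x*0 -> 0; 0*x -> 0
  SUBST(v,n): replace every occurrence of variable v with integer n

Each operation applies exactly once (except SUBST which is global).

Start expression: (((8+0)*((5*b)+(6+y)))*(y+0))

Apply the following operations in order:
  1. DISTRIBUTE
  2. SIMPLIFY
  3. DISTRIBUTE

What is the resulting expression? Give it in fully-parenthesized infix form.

Start: (((8+0)*((5*b)+(6+y)))*(y+0))
Apply DISTRIBUTE at root (target: (((8+0)*((5*b)+(6+y)))*(y+0))): (((8+0)*((5*b)+(6+y)))*(y+0)) -> ((((8+0)*((5*b)+(6+y)))*y)+(((8+0)*((5*b)+(6+y)))*0))
Apply SIMPLIFY at LLL (target: (8+0)): ((((8+0)*((5*b)+(6+y)))*y)+(((8+0)*((5*b)+(6+y)))*0)) -> (((8*((5*b)+(6+y)))*y)+(((8+0)*((5*b)+(6+y)))*0))
Apply DISTRIBUTE at LL (target: (8*((5*b)+(6+y)))): (((8*((5*b)+(6+y)))*y)+(((8+0)*((5*b)+(6+y)))*0)) -> ((((8*(5*b))+(8*(6+y)))*y)+(((8+0)*((5*b)+(6+y)))*0))

Answer: ((((8*(5*b))+(8*(6+y)))*y)+(((8+0)*((5*b)+(6+y)))*0))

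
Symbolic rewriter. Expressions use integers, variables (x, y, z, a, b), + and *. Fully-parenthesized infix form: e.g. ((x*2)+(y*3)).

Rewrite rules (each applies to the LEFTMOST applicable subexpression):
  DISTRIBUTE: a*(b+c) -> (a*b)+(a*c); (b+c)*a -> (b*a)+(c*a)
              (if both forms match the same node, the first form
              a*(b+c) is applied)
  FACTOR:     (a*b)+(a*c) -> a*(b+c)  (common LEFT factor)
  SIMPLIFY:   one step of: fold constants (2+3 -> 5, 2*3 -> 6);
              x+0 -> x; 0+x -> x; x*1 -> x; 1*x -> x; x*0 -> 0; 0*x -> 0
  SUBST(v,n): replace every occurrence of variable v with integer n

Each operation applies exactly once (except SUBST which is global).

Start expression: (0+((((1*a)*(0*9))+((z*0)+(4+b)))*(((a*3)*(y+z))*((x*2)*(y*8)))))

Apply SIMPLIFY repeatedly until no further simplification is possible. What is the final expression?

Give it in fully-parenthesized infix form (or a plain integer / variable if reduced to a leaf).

Start: (0+((((1*a)*(0*9))+((z*0)+(4+b)))*(((a*3)*(y+z))*((x*2)*(y*8)))))
Step 1: at root: (0+((((1*a)*(0*9))+((z*0)+(4+b)))*(((a*3)*(y+z))*((x*2)*(y*8))))) -> ((((1*a)*(0*9))+((z*0)+(4+b)))*(((a*3)*(y+z))*((x*2)*(y*8)))); overall: (0+((((1*a)*(0*9))+((z*0)+(4+b)))*(((a*3)*(y+z))*((x*2)*(y*8))))) -> ((((1*a)*(0*9))+((z*0)+(4+b)))*(((a*3)*(y+z))*((x*2)*(y*8))))
Step 2: at LLL: (1*a) -> a; overall: ((((1*a)*(0*9))+((z*0)+(4+b)))*(((a*3)*(y+z))*((x*2)*(y*8)))) -> (((a*(0*9))+((z*0)+(4+b)))*(((a*3)*(y+z))*((x*2)*(y*8))))
Step 3: at LLR: (0*9) -> 0; overall: (((a*(0*9))+((z*0)+(4+b)))*(((a*3)*(y+z))*((x*2)*(y*8)))) -> (((a*0)+((z*0)+(4+b)))*(((a*3)*(y+z))*((x*2)*(y*8))))
Step 4: at LL: (a*0) -> 0; overall: (((a*0)+((z*0)+(4+b)))*(((a*3)*(y+z))*((x*2)*(y*8)))) -> ((0+((z*0)+(4+b)))*(((a*3)*(y+z))*((x*2)*(y*8))))
Step 5: at L: (0+((z*0)+(4+b))) -> ((z*0)+(4+b)); overall: ((0+((z*0)+(4+b)))*(((a*3)*(y+z))*((x*2)*(y*8)))) -> (((z*0)+(4+b))*(((a*3)*(y+z))*((x*2)*(y*8))))
Step 6: at LL: (z*0) -> 0; overall: (((z*0)+(4+b))*(((a*3)*(y+z))*((x*2)*(y*8)))) -> ((0+(4+b))*(((a*3)*(y+z))*((x*2)*(y*8))))
Step 7: at L: (0+(4+b)) -> (4+b); overall: ((0+(4+b))*(((a*3)*(y+z))*((x*2)*(y*8)))) -> ((4+b)*(((a*3)*(y+z))*((x*2)*(y*8))))
Fixed point: ((4+b)*(((a*3)*(y+z))*((x*2)*(y*8))))

Answer: ((4+b)*(((a*3)*(y+z))*((x*2)*(y*8))))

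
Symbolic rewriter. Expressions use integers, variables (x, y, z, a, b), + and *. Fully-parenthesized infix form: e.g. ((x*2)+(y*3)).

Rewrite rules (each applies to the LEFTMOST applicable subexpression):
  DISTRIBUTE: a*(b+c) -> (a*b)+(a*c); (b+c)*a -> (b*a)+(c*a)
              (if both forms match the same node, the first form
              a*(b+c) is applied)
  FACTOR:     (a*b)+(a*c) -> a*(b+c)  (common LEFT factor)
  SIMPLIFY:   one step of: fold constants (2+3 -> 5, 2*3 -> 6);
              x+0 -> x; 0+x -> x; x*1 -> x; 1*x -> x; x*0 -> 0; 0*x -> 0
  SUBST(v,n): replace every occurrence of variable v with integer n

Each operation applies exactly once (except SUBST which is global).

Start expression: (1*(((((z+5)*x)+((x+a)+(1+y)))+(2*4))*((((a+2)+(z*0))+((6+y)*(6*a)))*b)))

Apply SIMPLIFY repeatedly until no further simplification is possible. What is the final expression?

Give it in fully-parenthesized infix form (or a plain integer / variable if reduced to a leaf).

Answer: (((((z+5)*x)+((x+a)+(1+y)))+8)*(((a+2)+((6+y)*(6*a)))*b))

Derivation:
Start: (1*(((((z+5)*x)+((x+a)+(1+y)))+(2*4))*((((a+2)+(z*0))+((6+y)*(6*a)))*b)))
Step 1: at root: (1*(((((z+5)*x)+((x+a)+(1+y)))+(2*4))*((((a+2)+(z*0))+((6+y)*(6*a)))*b))) -> (((((z+5)*x)+((x+a)+(1+y)))+(2*4))*((((a+2)+(z*0))+((6+y)*(6*a)))*b)); overall: (1*(((((z+5)*x)+((x+a)+(1+y)))+(2*4))*((((a+2)+(z*0))+((6+y)*(6*a)))*b))) -> (((((z+5)*x)+((x+a)+(1+y)))+(2*4))*((((a+2)+(z*0))+((6+y)*(6*a)))*b))
Step 2: at LR: (2*4) -> 8; overall: (((((z+5)*x)+((x+a)+(1+y)))+(2*4))*((((a+2)+(z*0))+((6+y)*(6*a)))*b)) -> (((((z+5)*x)+((x+a)+(1+y)))+8)*((((a+2)+(z*0))+((6+y)*(6*a)))*b))
Step 3: at RLLR: (z*0) -> 0; overall: (((((z+5)*x)+((x+a)+(1+y)))+8)*((((a+2)+(z*0))+((6+y)*(6*a)))*b)) -> (((((z+5)*x)+((x+a)+(1+y)))+8)*((((a+2)+0)+((6+y)*(6*a)))*b))
Step 4: at RLL: ((a+2)+0) -> (a+2); overall: (((((z+5)*x)+((x+a)+(1+y)))+8)*((((a+2)+0)+((6+y)*(6*a)))*b)) -> (((((z+5)*x)+((x+a)+(1+y)))+8)*(((a+2)+((6+y)*(6*a)))*b))
Fixed point: (((((z+5)*x)+((x+a)+(1+y)))+8)*(((a+2)+((6+y)*(6*a)))*b))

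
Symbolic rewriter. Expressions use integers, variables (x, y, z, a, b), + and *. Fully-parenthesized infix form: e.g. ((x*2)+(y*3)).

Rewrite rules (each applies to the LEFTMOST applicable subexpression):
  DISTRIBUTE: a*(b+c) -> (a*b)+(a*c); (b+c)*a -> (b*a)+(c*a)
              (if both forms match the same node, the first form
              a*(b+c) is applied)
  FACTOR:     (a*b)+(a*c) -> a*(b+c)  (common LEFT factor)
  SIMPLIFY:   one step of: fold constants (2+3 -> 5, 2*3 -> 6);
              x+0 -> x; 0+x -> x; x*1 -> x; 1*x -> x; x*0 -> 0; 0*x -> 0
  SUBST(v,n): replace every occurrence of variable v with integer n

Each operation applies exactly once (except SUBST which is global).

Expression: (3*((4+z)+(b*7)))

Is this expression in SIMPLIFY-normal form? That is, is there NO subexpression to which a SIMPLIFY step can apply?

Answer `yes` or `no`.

Expression: (3*((4+z)+(b*7)))
Scanning for simplifiable subexpressions (pre-order)...
  at root: (3*((4+z)+(b*7))) (not simplifiable)
  at R: ((4+z)+(b*7)) (not simplifiable)
  at RL: (4+z) (not simplifiable)
  at RR: (b*7) (not simplifiable)
Result: no simplifiable subexpression found -> normal form.

Answer: yes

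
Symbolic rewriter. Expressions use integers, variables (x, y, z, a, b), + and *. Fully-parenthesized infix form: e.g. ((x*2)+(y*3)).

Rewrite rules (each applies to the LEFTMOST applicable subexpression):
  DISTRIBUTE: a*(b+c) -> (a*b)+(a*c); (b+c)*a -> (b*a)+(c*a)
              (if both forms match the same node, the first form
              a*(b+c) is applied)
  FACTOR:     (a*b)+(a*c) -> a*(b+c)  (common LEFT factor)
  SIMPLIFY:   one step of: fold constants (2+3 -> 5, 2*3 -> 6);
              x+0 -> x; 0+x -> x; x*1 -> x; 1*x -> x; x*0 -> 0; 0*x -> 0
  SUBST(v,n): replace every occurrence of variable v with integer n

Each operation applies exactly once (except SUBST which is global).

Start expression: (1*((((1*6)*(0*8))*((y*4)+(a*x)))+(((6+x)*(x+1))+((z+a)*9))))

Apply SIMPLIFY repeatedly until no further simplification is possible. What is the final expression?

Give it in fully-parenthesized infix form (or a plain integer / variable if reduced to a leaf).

Answer: (((6+x)*(x+1))+((z+a)*9))

Derivation:
Start: (1*((((1*6)*(0*8))*((y*4)+(a*x)))+(((6+x)*(x+1))+((z+a)*9))))
Step 1: at root: (1*((((1*6)*(0*8))*((y*4)+(a*x)))+(((6+x)*(x+1))+((z+a)*9)))) -> ((((1*6)*(0*8))*((y*4)+(a*x)))+(((6+x)*(x+1))+((z+a)*9))); overall: (1*((((1*6)*(0*8))*((y*4)+(a*x)))+(((6+x)*(x+1))+((z+a)*9)))) -> ((((1*6)*(0*8))*((y*4)+(a*x)))+(((6+x)*(x+1))+((z+a)*9)))
Step 2: at LLL: (1*6) -> 6; overall: ((((1*6)*(0*8))*((y*4)+(a*x)))+(((6+x)*(x+1))+((z+a)*9))) -> (((6*(0*8))*((y*4)+(a*x)))+(((6+x)*(x+1))+((z+a)*9)))
Step 3: at LLR: (0*8) -> 0; overall: (((6*(0*8))*((y*4)+(a*x)))+(((6+x)*(x+1))+((z+a)*9))) -> (((6*0)*((y*4)+(a*x)))+(((6+x)*(x+1))+((z+a)*9)))
Step 4: at LL: (6*0) -> 0; overall: (((6*0)*((y*4)+(a*x)))+(((6+x)*(x+1))+((z+a)*9))) -> ((0*((y*4)+(a*x)))+(((6+x)*(x+1))+((z+a)*9)))
Step 5: at L: (0*((y*4)+(a*x))) -> 0; overall: ((0*((y*4)+(a*x)))+(((6+x)*(x+1))+((z+a)*9))) -> (0+(((6+x)*(x+1))+((z+a)*9)))
Step 6: at root: (0+(((6+x)*(x+1))+((z+a)*9))) -> (((6+x)*(x+1))+((z+a)*9)); overall: (0+(((6+x)*(x+1))+((z+a)*9))) -> (((6+x)*(x+1))+((z+a)*9))
Fixed point: (((6+x)*(x+1))+((z+a)*9))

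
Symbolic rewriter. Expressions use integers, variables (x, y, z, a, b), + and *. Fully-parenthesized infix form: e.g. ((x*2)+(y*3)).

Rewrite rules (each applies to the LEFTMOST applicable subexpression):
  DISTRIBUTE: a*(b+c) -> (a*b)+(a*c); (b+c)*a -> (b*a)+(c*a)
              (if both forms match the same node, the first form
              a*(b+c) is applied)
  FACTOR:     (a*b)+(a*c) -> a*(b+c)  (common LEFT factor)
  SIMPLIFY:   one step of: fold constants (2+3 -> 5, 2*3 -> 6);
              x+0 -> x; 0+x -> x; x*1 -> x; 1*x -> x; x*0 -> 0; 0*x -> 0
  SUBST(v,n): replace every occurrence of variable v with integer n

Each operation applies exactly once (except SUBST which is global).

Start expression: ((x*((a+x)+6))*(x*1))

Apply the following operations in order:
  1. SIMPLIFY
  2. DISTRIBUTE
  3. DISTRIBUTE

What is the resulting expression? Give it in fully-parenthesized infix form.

Start: ((x*((a+x)+6))*(x*1))
Apply SIMPLIFY at R (target: (x*1)): ((x*((a+x)+6))*(x*1)) -> ((x*((a+x)+6))*x)
Apply DISTRIBUTE at L (target: (x*((a+x)+6))): ((x*((a+x)+6))*x) -> (((x*(a+x))+(x*6))*x)
Apply DISTRIBUTE at root (target: (((x*(a+x))+(x*6))*x)): (((x*(a+x))+(x*6))*x) -> (((x*(a+x))*x)+((x*6)*x))

Answer: (((x*(a+x))*x)+((x*6)*x))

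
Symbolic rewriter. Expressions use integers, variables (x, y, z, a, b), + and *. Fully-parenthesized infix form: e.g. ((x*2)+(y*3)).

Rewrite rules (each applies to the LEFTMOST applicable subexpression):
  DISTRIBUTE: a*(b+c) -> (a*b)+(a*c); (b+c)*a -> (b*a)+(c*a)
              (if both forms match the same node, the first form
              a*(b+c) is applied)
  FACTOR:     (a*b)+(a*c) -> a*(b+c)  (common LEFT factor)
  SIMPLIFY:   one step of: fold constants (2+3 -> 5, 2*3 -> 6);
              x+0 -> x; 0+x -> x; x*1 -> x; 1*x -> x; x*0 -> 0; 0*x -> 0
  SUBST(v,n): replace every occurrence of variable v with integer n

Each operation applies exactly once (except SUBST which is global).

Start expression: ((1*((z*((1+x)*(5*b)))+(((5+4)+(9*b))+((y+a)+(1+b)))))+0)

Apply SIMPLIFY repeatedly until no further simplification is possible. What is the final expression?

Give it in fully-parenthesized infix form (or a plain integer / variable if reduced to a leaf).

Start: ((1*((z*((1+x)*(5*b)))+(((5+4)+(9*b))+((y+a)+(1+b)))))+0)
Step 1: at root: ((1*((z*((1+x)*(5*b)))+(((5+4)+(9*b))+((y+a)+(1+b)))))+0) -> (1*((z*((1+x)*(5*b)))+(((5+4)+(9*b))+((y+a)+(1+b))))); overall: ((1*((z*((1+x)*(5*b)))+(((5+4)+(9*b))+((y+a)+(1+b)))))+0) -> (1*((z*((1+x)*(5*b)))+(((5+4)+(9*b))+((y+a)+(1+b)))))
Step 2: at root: (1*((z*((1+x)*(5*b)))+(((5+4)+(9*b))+((y+a)+(1+b))))) -> ((z*((1+x)*(5*b)))+(((5+4)+(9*b))+((y+a)+(1+b)))); overall: (1*((z*((1+x)*(5*b)))+(((5+4)+(9*b))+((y+a)+(1+b))))) -> ((z*((1+x)*(5*b)))+(((5+4)+(9*b))+((y+a)+(1+b))))
Step 3: at RLL: (5+4) -> 9; overall: ((z*((1+x)*(5*b)))+(((5+4)+(9*b))+((y+a)+(1+b)))) -> ((z*((1+x)*(5*b)))+((9+(9*b))+((y+a)+(1+b))))
Fixed point: ((z*((1+x)*(5*b)))+((9+(9*b))+((y+a)+(1+b))))

Answer: ((z*((1+x)*(5*b)))+((9+(9*b))+((y+a)+(1+b))))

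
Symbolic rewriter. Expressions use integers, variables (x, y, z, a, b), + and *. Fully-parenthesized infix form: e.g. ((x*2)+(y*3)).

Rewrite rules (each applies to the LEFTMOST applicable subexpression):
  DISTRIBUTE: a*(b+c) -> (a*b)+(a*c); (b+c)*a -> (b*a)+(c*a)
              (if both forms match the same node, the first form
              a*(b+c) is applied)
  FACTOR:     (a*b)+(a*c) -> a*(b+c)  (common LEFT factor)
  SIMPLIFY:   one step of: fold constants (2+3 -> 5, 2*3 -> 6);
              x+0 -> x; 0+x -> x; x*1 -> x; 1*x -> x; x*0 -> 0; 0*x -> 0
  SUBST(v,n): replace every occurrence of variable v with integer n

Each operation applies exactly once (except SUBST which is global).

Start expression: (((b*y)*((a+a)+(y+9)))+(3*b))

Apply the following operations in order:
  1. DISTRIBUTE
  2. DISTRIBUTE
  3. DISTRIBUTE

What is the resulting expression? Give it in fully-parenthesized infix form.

Answer: (((((b*y)*a)+((b*y)*a))+(((b*y)*y)+((b*y)*9)))+(3*b))

Derivation:
Start: (((b*y)*((a+a)+(y+9)))+(3*b))
Apply DISTRIBUTE at L (target: ((b*y)*((a+a)+(y+9)))): (((b*y)*((a+a)+(y+9)))+(3*b)) -> ((((b*y)*(a+a))+((b*y)*(y+9)))+(3*b))
Apply DISTRIBUTE at LL (target: ((b*y)*(a+a))): ((((b*y)*(a+a))+((b*y)*(y+9)))+(3*b)) -> (((((b*y)*a)+((b*y)*a))+((b*y)*(y+9)))+(3*b))
Apply DISTRIBUTE at LR (target: ((b*y)*(y+9))): (((((b*y)*a)+((b*y)*a))+((b*y)*(y+9)))+(3*b)) -> (((((b*y)*a)+((b*y)*a))+(((b*y)*y)+((b*y)*9)))+(3*b))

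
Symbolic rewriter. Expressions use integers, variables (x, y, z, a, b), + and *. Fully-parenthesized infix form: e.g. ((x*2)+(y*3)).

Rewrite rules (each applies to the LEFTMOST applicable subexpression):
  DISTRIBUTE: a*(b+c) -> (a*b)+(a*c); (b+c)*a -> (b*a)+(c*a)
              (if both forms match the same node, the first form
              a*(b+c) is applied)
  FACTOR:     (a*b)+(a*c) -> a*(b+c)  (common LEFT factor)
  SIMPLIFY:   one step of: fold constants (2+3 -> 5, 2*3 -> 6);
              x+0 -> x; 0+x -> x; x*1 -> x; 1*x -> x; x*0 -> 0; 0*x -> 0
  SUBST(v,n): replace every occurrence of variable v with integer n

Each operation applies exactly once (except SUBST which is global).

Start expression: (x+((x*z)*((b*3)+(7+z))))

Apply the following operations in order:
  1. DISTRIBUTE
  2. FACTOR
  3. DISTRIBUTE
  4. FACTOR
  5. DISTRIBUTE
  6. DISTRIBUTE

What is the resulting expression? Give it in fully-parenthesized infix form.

Answer: (x+(((x*z)*(b*3))+(((x*z)*7)+((x*z)*z))))

Derivation:
Start: (x+((x*z)*((b*3)+(7+z))))
Apply DISTRIBUTE at R (target: ((x*z)*((b*3)+(7+z)))): (x+((x*z)*((b*3)+(7+z)))) -> (x+(((x*z)*(b*3))+((x*z)*(7+z))))
Apply FACTOR at R (target: (((x*z)*(b*3))+((x*z)*(7+z)))): (x+(((x*z)*(b*3))+((x*z)*(7+z)))) -> (x+((x*z)*((b*3)+(7+z))))
Apply DISTRIBUTE at R (target: ((x*z)*((b*3)+(7+z)))): (x+((x*z)*((b*3)+(7+z)))) -> (x+(((x*z)*(b*3))+((x*z)*(7+z))))
Apply FACTOR at R (target: (((x*z)*(b*3))+((x*z)*(7+z)))): (x+(((x*z)*(b*3))+((x*z)*(7+z)))) -> (x+((x*z)*((b*3)+(7+z))))
Apply DISTRIBUTE at R (target: ((x*z)*((b*3)+(7+z)))): (x+((x*z)*((b*3)+(7+z)))) -> (x+(((x*z)*(b*3))+((x*z)*(7+z))))
Apply DISTRIBUTE at RR (target: ((x*z)*(7+z))): (x+(((x*z)*(b*3))+((x*z)*(7+z)))) -> (x+(((x*z)*(b*3))+(((x*z)*7)+((x*z)*z))))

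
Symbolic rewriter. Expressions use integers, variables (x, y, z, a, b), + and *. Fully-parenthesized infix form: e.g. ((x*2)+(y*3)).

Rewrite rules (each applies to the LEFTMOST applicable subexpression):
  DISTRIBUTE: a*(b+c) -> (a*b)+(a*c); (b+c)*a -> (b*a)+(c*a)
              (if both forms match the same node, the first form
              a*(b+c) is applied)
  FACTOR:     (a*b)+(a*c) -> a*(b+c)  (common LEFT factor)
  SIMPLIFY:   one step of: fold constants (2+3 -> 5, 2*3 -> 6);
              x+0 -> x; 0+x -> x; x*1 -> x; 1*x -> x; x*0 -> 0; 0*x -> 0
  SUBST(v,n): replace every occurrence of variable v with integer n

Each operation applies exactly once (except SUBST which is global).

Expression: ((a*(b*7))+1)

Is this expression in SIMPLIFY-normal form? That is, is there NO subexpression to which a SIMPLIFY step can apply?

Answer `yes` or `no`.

Expression: ((a*(b*7))+1)
Scanning for simplifiable subexpressions (pre-order)...
  at root: ((a*(b*7))+1) (not simplifiable)
  at L: (a*(b*7)) (not simplifiable)
  at LR: (b*7) (not simplifiable)
Result: no simplifiable subexpression found -> normal form.

Answer: yes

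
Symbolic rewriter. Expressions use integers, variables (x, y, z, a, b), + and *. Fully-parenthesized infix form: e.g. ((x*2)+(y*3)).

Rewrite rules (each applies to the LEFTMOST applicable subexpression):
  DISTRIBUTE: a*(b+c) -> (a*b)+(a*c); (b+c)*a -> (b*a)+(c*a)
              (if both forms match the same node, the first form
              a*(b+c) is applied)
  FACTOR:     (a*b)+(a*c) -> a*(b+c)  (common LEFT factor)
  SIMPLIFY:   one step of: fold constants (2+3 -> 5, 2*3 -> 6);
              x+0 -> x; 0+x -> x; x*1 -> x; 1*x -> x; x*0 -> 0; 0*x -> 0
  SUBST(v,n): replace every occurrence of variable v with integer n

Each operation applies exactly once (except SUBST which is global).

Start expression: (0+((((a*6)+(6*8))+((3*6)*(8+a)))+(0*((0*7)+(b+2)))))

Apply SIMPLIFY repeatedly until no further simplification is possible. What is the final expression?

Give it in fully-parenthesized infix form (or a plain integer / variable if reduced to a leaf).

Start: (0+((((a*6)+(6*8))+((3*6)*(8+a)))+(0*((0*7)+(b+2)))))
Step 1: at root: (0+((((a*6)+(6*8))+((3*6)*(8+a)))+(0*((0*7)+(b+2))))) -> ((((a*6)+(6*8))+((3*6)*(8+a)))+(0*((0*7)+(b+2)))); overall: (0+((((a*6)+(6*8))+((3*6)*(8+a)))+(0*((0*7)+(b+2))))) -> ((((a*6)+(6*8))+((3*6)*(8+a)))+(0*((0*7)+(b+2))))
Step 2: at LLR: (6*8) -> 48; overall: ((((a*6)+(6*8))+((3*6)*(8+a)))+(0*((0*7)+(b+2)))) -> ((((a*6)+48)+((3*6)*(8+a)))+(0*((0*7)+(b+2))))
Step 3: at LRL: (3*6) -> 18; overall: ((((a*6)+48)+((3*6)*(8+a)))+(0*((0*7)+(b+2)))) -> ((((a*6)+48)+(18*(8+a)))+(0*((0*7)+(b+2))))
Step 4: at R: (0*((0*7)+(b+2))) -> 0; overall: ((((a*6)+48)+(18*(8+a)))+(0*((0*7)+(b+2)))) -> ((((a*6)+48)+(18*(8+a)))+0)
Step 5: at root: ((((a*6)+48)+(18*(8+a)))+0) -> (((a*6)+48)+(18*(8+a))); overall: ((((a*6)+48)+(18*(8+a)))+0) -> (((a*6)+48)+(18*(8+a)))
Fixed point: (((a*6)+48)+(18*(8+a)))

Answer: (((a*6)+48)+(18*(8+a)))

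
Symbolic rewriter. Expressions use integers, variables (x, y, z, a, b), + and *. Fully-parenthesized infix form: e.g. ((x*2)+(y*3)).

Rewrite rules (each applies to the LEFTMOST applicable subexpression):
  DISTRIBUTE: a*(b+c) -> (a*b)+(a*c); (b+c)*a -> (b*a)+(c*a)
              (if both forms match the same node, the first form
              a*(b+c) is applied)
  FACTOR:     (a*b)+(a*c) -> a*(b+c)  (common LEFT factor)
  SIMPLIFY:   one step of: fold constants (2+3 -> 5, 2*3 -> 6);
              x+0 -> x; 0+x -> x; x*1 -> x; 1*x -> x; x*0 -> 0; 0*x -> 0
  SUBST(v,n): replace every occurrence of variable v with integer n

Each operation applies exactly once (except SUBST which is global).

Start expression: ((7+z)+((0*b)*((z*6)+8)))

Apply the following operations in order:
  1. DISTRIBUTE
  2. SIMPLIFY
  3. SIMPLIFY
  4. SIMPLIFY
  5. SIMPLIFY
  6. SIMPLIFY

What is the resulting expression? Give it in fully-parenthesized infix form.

Start: ((7+z)+((0*b)*((z*6)+8)))
Apply DISTRIBUTE at R (target: ((0*b)*((z*6)+8))): ((7+z)+((0*b)*((z*6)+8))) -> ((7+z)+(((0*b)*(z*6))+((0*b)*8)))
Apply SIMPLIFY at RLL (target: (0*b)): ((7+z)+(((0*b)*(z*6))+((0*b)*8))) -> ((7+z)+((0*(z*6))+((0*b)*8)))
Apply SIMPLIFY at RL (target: (0*(z*6))): ((7+z)+((0*(z*6))+((0*b)*8))) -> ((7+z)+(0+((0*b)*8)))
Apply SIMPLIFY at R (target: (0+((0*b)*8))): ((7+z)+(0+((0*b)*8))) -> ((7+z)+((0*b)*8))
Apply SIMPLIFY at RL (target: (0*b)): ((7+z)+((0*b)*8)) -> ((7+z)+(0*8))
Apply SIMPLIFY at R (target: (0*8)): ((7+z)+(0*8)) -> ((7+z)+0)

Answer: ((7+z)+0)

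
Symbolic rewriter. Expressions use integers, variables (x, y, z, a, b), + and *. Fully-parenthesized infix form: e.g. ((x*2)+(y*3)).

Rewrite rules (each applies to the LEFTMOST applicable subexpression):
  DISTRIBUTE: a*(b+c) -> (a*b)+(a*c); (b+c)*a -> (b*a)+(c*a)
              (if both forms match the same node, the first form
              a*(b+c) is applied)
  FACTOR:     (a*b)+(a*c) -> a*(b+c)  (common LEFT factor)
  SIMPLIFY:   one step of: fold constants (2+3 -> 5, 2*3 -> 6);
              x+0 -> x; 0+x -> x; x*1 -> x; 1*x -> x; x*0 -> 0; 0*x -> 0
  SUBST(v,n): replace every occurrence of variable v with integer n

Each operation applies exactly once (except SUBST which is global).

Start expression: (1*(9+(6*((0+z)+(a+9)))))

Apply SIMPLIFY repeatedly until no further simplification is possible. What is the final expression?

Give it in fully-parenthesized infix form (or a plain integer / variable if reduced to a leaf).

Answer: (9+(6*(z+(a+9))))

Derivation:
Start: (1*(9+(6*((0+z)+(a+9)))))
Step 1: at root: (1*(9+(6*((0+z)+(a+9))))) -> (9+(6*((0+z)+(a+9)))); overall: (1*(9+(6*((0+z)+(a+9))))) -> (9+(6*((0+z)+(a+9))))
Step 2: at RRL: (0+z) -> z; overall: (9+(6*((0+z)+(a+9)))) -> (9+(6*(z+(a+9))))
Fixed point: (9+(6*(z+(a+9))))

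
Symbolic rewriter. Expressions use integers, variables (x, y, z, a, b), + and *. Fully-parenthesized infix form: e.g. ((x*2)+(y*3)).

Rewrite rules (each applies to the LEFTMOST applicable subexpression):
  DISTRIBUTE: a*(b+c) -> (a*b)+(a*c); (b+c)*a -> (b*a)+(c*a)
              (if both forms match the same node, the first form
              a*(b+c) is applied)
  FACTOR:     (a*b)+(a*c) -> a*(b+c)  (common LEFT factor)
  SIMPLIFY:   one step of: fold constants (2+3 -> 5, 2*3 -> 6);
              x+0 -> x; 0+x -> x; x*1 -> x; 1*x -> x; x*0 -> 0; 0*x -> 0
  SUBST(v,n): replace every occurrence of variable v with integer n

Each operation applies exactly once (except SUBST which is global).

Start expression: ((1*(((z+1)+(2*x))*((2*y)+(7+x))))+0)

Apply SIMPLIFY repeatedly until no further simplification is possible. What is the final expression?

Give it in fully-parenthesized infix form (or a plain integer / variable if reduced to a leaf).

Answer: (((z+1)+(2*x))*((2*y)+(7+x)))

Derivation:
Start: ((1*(((z+1)+(2*x))*((2*y)+(7+x))))+0)
Step 1: at root: ((1*(((z+1)+(2*x))*((2*y)+(7+x))))+0) -> (1*(((z+1)+(2*x))*((2*y)+(7+x)))); overall: ((1*(((z+1)+(2*x))*((2*y)+(7+x))))+0) -> (1*(((z+1)+(2*x))*((2*y)+(7+x))))
Step 2: at root: (1*(((z+1)+(2*x))*((2*y)+(7+x)))) -> (((z+1)+(2*x))*((2*y)+(7+x))); overall: (1*(((z+1)+(2*x))*((2*y)+(7+x)))) -> (((z+1)+(2*x))*((2*y)+(7+x)))
Fixed point: (((z+1)+(2*x))*((2*y)+(7+x)))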